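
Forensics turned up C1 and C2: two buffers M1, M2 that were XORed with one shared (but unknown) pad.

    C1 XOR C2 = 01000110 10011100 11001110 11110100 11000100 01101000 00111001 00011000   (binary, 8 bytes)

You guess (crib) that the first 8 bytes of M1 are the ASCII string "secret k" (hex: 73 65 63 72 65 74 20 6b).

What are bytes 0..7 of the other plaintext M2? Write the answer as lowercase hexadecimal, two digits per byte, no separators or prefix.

Since C1 ⊕ C2 = M1 ⊕ M2, XORing with the guessed M1 bytes yields the corresponding M2 bytes: M2 = (C1 ⊕ C2) ⊕ M1.
 70 ⊕ 115 =  53
156 ⊕ 101 = 249
206 ⊕  99 = 173
244 ⊕ 114 = 134
196 ⊕ 101 = 161
104 ⊕ 116 =  28
 57 ⊕  32 =  25
 24 ⊕ 107 = 115

35f9ad86a11c1973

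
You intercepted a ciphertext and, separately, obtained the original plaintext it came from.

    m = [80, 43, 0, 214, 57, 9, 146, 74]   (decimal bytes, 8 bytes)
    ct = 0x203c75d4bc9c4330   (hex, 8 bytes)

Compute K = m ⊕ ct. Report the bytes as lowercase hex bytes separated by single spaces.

Since ct = m ⊕ K, XORing both sides with m gives K = m ⊕ ct.
50 xor 20 = 70
2b xor 3c = 17
00 xor 75 = 75
d6 xor d4 = 02
39 xor bc = 85
09 xor 9c = 95
92 xor 43 = d1
4a xor 30 = 7a

70 17 75 02 85 95 d1 7a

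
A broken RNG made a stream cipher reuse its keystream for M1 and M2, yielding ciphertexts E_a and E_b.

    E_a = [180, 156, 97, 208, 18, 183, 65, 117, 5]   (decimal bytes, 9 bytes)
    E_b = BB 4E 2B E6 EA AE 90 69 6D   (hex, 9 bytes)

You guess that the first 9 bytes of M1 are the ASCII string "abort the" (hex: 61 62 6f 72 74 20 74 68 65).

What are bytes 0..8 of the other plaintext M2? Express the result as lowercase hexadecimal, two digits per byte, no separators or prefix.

6eb025448c39a5740d

First, E_a ⊕ E_b = (M1 ⊕ K) ⊕ (M2 ⊕ K) = M1 ⊕ M2, so the key drops out. Then M2 = (M1 ⊕ M2) ⊕ M1 over the first 9 bytes.
byte 0: (b4 XOR bb) XOR 61 = 0f XOR 61 = 6e
byte 1: (9c XOR 4e) XOR 62 = d2 XOR 62 = b0
byte 2: (61 XOR 2b) XOR 6f = 4a XOR 6f = 25
byte 3: (d0 XOR e6) XOR 72 = 36 XOR 72 = 44
byte 4: (12 XOR ea) XOR 74 = f8 XOR 74 = 8c
byte 5: (b7 XOR ae) XOR 20 = 19 XOR 20 = 39
byte 6: (41 XOR 90) XOR 74 = d1 XOR 74 = a5
byte 7: (75 XOR 69) XOR 68 = 1c XOR 68 = 74
byte 8: (05 XOR 6d) XOR 65 = 68 XOR 65 = 0d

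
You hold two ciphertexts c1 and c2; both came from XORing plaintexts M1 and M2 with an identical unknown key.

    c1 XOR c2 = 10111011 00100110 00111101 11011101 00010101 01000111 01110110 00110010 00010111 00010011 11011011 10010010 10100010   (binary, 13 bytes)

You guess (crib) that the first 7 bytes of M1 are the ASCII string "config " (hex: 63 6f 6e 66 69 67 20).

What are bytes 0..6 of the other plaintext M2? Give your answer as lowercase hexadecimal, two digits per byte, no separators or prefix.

d84953bb7c2056

Since c1 ⊕ c2 = M1 ⊕ M2, XORing with the guessed M1 bytes yields the corresponding M2 bytes: M2 = (c1 ⊕ c2) ⊕ M1.
187 ⊕  99 = 216
 38 ⊕ 111 =  73
 61 ⊕ 110 =  83
221 ⊕ 102 = 187
 21 ⊕ 105 = 124
 71 ⊕ 103 =  32
118 ⊕  32 =  86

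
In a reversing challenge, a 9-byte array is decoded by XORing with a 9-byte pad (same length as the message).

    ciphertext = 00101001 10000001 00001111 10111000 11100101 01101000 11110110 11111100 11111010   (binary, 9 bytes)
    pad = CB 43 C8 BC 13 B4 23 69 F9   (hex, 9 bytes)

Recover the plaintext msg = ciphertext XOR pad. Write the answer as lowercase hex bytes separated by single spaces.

e2 c2 c7 04 f6 dc d5 95 03

29 XOR cb = e2
81 XOR 43 = c2
0f XOR c8 = c7
b8 XOR bc = 04
e5 XOR 13 = f6
68 XOR b4 = dc
f6 XOR 23 = d5
fc XOR 69 = 95
fa XOR f9 = 03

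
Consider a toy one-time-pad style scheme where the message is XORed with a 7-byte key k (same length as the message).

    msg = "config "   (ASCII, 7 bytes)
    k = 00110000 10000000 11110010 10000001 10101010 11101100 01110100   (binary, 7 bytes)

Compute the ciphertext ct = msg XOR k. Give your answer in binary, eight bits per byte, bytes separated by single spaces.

01100011 ^ 00110000 = 01010011
01101111 ^ 10000000 = 11101111
01101110 ^ 11110010 = 10011100
01100110 ^ 10000001 = 11100111
01101001 ^ 10101010 = 11000011
01100111 ^ 11101100 = 10001011
00100000 ^ 01110100 = 01010100

01010011 11101111 10011100 11100111 11000011 10001011 01010100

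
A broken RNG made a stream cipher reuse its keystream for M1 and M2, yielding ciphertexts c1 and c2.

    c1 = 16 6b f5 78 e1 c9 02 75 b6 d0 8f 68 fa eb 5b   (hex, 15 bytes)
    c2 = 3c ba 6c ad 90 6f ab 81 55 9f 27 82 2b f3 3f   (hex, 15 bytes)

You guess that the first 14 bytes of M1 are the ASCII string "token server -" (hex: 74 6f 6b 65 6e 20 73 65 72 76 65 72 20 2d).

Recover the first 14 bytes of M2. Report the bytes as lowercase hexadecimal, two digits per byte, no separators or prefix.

5ebef2b01f86da919139cd98f135

First, c1 ⊕ c2 = (M1 ⊕ K) ⊕ (M2 ⊕ K) = M1 ⊕ M2, so the key drops out. Then M2 = (M1 ⊕ M2) ⊕ M1 over the first 14 bytes.
byte 0: (16 xor 3c) xor 74 = 2a xor 74 = 5e
byte 1: (6b xor ba) xor 6f = d1 xor 6f = be
byte 2: (f5 xor 6c) xor 6b = 99 xor 6b = f2
byte 3: (78 xor ad) xor 65 = d5 xor 65 = b0
byte 4: (e1 xor 90) xor 6e = 71 xor 6e = 1f
byte 5: (c9 xor 6f) xor 20 = a6 xor 20 = 86
byte 6: (02 xor ab) xor 73 = a9 xor 73 = da
byte 7: (75 xor 81) xor 65 = f4 xor 65 = 91
byte 8: (b6 xor 55) xor 72 = e3 xor 72 = 91
byte 9: (d0 xor 9f) xor 76 = 4f xor 76 = 39
byte 10: (8f xor 27) xor 65 = a8 xor 65 = cd
byte 11: (68 xor 82) xor 72 = ea xor 72 = 98
byte 12: (fa xor 2b) xor 20 = d1 xor 20 = f1
byte 13: (eb xor f3) xor 2d = 18 xor 2d = 35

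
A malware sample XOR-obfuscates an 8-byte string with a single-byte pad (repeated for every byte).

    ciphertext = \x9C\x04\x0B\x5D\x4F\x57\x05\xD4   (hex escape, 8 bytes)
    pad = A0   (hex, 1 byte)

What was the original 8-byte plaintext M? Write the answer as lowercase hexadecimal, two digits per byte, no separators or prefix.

The 1-byte key repeats, so the effective keystream is a0 a0 a0 a0 a0 a0 a0 a0.
byte 0: 9c ⊕ a0 = 3c
byte 1: 04 ⊕ a0 = a4
byte 2: 0b ⊕ a0 = ab
byte 3: 5d ⊕ a0 = fd
byte 4: 4f ⊕ a0 = ef
byte 5: 57 ⊕ a0 = f7
byte 6: 05 ⊕ a0 = a5
byte 7: d4 ⊕ a0 = 74

3ca4abfdeff7a574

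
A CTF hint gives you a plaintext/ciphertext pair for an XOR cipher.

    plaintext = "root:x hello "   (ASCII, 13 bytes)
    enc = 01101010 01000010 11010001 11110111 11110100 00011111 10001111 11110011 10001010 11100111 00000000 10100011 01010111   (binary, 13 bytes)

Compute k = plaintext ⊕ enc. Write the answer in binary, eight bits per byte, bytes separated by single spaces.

Since enc = plaintext ⊕ k, XORing both sides with plaintext gives k = plaintext ⊕ enc.
byte 0: 01110010 xor 01101010 = 00011000
byte 1: 01101111 xor 01000010 = 00101101
byte 2: 01101111 xor 11010001 = 10111110
byte 3: 01110100 xor 11110111 = 10000011
byte 4: 00111010 xor 11110100 = 11001110
byte 5: 01111000 xor 00011111 = 01100111
byte 6: 00100000 xor 10001111 = 10101111
byte 7: 01101000 xor 11110011 = 10011011
byte 8: 01100101 xor 10001010 = 11101111
byte 9: 01101100 xor 11100111 = 10001011
byte 10: 01101100 xor 00000000 = 01101100
byte 11: 01101111 xor 10100011 = 11001100
byte 12: 00100000 xor 01010111 = 01110111

00011000 00101101 10111110 10000011 11001110 01100111 10101111 10011011 11101111 10001011 01101100 11001100 01110111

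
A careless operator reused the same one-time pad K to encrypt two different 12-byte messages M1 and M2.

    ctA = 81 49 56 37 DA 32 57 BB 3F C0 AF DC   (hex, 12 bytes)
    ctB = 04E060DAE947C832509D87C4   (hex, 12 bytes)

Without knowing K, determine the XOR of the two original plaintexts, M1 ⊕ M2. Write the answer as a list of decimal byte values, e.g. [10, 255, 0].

ctA ⊕ ctB = (M1 ⊕ K) ⊕ (M2 ⊕ K) = M1 ⊕ M2 — the shared key cancels under XOR.
81 ⊕ 04 = 85
49 ⊕ e0 = a9
56 ⊕ 60 = 36
37 ⊕ da = ed
da ⊕ e9 = 33
32 ⊕ 47 = 75
57 ⊕ c8 = 9f
bb ⊕ 32 = 89
3f ⊕ 50 = 6f
c0 ⊕ 9d = 5d
af ⊕ 87 = 28
dc ⊕ c4 = 18

[133, 169, 54, 237, 51, 117, 159, 137, 111, 93, 40, 24]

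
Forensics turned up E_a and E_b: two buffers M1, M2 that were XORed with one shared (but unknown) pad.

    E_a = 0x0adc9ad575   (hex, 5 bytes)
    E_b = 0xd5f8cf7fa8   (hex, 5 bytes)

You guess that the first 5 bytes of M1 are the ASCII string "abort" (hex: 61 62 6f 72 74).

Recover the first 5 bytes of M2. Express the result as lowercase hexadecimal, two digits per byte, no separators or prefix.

be463ad8a9

First, E_a ⊕ E_b = (M1 ⊕ K) ⊕ (M2 ⊕ K) = M1 ⊕ M2, so the key drops out. Then M2 = (M1 ⊕ M2) ⊕ M1 over the first 5 bytes.
byte 0: (0a ⊕ d5) ⊕ 61 = df ⊕ 61 = be
byte 1: (dc ⊕ f8) ⊕ 62 = 24 ⊕ 62 = 46
byte 2: (9a ⊕ cf) ⊕ 6f = 55 ⊕ 6f = 3a
byte 3: (d5 ⊕ 7f) ⊕ 72 = aa ⊕ 72 = d8
byte 4: (75 ⊕ a8) ⊕ 74 = dd ⊕ 74 = a9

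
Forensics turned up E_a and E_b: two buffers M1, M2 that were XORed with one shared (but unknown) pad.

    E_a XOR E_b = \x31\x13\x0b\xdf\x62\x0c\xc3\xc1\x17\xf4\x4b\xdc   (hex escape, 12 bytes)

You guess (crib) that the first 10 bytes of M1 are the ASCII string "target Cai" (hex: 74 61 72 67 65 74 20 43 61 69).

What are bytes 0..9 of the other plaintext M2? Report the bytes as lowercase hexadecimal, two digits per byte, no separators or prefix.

Since E_a ⊕ E_b = M1 ⊕ M2, XORing with the guessed M1 bytes yields the corresponding M2 bytes: M2 = (E_a ⊕ E_b) ⊕ M1.
 49 XOR 116 =  69
 19 XOR  97 = 114
 11 XOR 114 = 121
223 XOR 103 = 184
 98 XOR 101 =   7
 12 XOR 116 = 120
195 XOR  32 = 227
193 XOR  67 = 130
 23 XOR  97 = 118
244 XOR 105 = 157

457279b80778e382769d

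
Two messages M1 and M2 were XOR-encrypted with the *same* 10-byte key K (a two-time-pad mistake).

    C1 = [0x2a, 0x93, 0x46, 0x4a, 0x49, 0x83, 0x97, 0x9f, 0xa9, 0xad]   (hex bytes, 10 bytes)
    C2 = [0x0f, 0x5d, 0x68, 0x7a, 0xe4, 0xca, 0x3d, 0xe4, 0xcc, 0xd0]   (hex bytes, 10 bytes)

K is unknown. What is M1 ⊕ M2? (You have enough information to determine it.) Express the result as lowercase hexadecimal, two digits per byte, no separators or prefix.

C1 ⊕ C2 = (M1 ⊕ K) ⊕ (M2 ⊕ K) = M1 ⊕ M2 — the shared key cancels under XOR.
byte 0: 00101010 xor 00001111 = 00100101
byte 1: 10010011 xor 01011101 = 11001110
byte 2: 01000110 xor 01101000 = 00101110
byte 3: 01001010 xor 01111010 = 00110000
byte 4: 01001001 xor 11100100 = 10101101
byte 5: 10000011 xor 11001010 = 01001001
byte 6: 10010111 xor 00111101 = 10101010
byte 7: 10011111 xor 11100100 = 01111011
byte 8: 10101001 xor 11001100 = 01100101
byte 9: 10101101 xor 11010000 = 01111101

25ce2e30ad49aa7b657d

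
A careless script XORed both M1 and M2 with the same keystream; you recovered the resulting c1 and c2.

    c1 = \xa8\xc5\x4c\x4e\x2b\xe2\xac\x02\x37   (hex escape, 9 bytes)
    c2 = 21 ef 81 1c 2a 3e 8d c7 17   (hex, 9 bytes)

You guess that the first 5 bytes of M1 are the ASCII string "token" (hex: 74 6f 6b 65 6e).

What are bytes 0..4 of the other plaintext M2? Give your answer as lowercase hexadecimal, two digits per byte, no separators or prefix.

fd45a6376f

First, c1 ⊕ c2 = (M1 ⊕ K) ⊕ (M2 ⊕ K) = M1 ⊕ M2, so the key drops out. Then M2 = (M1 ⊕ M2) ⊕ M1 over the first 5 bytes.
byte 0: (a8 XOR 21) XOR 74 = 89 XOR 74 = fd
byte 1: (c5 XOR ef) XOR 6f = 2a XOR 6f = 45
byte 2: (4c XOR 81) XOR 6b = cd XOR 6b = a6
byte 3: (4e XOR 1c) XOR 65 = 52 XOR 65 = 37
byte 4: (2b XOR 2a) XOR 6e = 01 XOR 6e = 6f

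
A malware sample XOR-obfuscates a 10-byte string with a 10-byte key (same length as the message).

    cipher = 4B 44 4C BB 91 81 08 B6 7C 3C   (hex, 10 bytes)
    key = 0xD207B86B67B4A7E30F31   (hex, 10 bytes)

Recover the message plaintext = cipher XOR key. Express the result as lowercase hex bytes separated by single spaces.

XOR is its own inverse, so applying the key byte-wise gives the result directly.
byte 0: 4b xor d2 = 99
byte 1: 44 xor 07 = 43
byte 2: 4c xor b8 = f4
byte 3: bb xor 6b = d0
byte 4: 91 xor 67 = f6
byte 5: 81 xor b4 = 35
byte 6: 08 xor a7 = af
byte 7: b6 xor e3 = 55
byte 8: 7c xor 0f = 73
byte 9: 3c xor 31 = 0d

99 43 f4 d0 f6 35 af 55 73 0d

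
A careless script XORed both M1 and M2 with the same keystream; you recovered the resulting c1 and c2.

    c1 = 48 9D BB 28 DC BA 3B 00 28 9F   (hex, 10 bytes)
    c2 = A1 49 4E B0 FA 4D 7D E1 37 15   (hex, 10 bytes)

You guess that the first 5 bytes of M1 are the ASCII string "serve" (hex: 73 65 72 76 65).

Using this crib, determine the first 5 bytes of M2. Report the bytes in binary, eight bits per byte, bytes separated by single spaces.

10011010 10110001 10000111 11101110 01000011

First, c1 ⊕ c2 = (M1 ⊕ K) ⊕ (M2 ⊕ K) = M1 ⊕ M2, so the key drops out. Then M2 = (M1 ⊕ M2) ⊕ M1 over the first 5 bytes.
byte 0: (48 ⊕ a1) ⊕ 73 = e9 ⊕ 73 = 9a
byte 1: (9d ⊕ 49) ⊕ 65 = d4 ⊕ 65 = b1
byte 2: (bb ⊕ 4e) ⊕ 72 = f5 ⊕ 72 = 87
byte 3: (28 ⊕ b0) ⊕ 76 = 98 ⊕ 76 = ee
byte 4: (dc ⊕ fa) ⊕ 65 = 26 ⊕ 65 = 43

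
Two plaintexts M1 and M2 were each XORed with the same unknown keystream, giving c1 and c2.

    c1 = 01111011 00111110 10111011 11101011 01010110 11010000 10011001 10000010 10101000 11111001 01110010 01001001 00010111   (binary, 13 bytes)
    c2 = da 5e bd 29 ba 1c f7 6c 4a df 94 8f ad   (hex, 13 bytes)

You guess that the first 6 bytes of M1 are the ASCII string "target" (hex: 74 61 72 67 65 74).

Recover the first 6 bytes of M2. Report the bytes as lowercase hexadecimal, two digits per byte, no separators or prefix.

First, c1 ⊕ c2 = (M1 ⊕ K) ⊕ (M2 ⊕ K) = M1 ⊕ M2, so the key drops out. Then M2 = (M1 ⊕ M2) ⊕ M1 over the first 6 bytes.
byte 0: (7b ^ da) ^ 74 = a1 ^ 74 = d5
byte 1: (3e ^ 5e) ^ 61 = 60 ^ 61 = 01
byte 2: (bb ^ bd) ^ 72 = 06 ^ 72 = 74
byte 3: (eb ^ 29) ^ 67 = c2 ^ 67 = a5
byte 4: (56 ^ ba) ^ 65 = ec ^ 65 = 89
byte 5: (d0 ^ 1c) ^ 74 = cc ^ 74 = b8

d50174a589b8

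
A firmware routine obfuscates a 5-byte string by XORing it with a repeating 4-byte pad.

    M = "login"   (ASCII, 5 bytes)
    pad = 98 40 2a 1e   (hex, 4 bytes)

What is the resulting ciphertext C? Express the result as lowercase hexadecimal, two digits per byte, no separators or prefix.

The 4-byte key repeats, so the effective keystream is 98 40 2a 1e 98.
byte 0: 6c ^ 98 = f4
byte 1: 6f ^ 40 = 2f
byte 2: 67 ^ 2a = 4d
byte 3: 69 ^ 1e = 77
byte 4: 6e ^ 98 = f6

f42f4d77f6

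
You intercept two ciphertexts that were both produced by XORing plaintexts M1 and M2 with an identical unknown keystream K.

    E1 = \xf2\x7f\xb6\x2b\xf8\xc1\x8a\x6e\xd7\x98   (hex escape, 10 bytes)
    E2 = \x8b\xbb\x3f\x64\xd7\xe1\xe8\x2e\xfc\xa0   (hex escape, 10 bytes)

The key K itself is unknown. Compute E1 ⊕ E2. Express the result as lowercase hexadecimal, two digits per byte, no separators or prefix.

E1 ⊕ E2 = (M1 ⊕ K) ⊕ (M2 ⊕ K) = M1 ⊕ M2 — the shared key cancels under XOR.
byte 0: f2 ^ 8b = 79
byte 1: 7f ^ bb = c4
byte 2: b6 ^ 3f = 89
byte 3: 2b ^ 64 = 4f
byte 4: f8 ^ d7 = 2f
byte 5: c1 ^ e1 = 20
byte 6: 8a ^ e8 = 62
byte 7: 6e ^ 2e = 40
byte 8: d7 ^ fc = 2b
byte 9: 98 ^ a0 = 38

79c4894f2f2062402b38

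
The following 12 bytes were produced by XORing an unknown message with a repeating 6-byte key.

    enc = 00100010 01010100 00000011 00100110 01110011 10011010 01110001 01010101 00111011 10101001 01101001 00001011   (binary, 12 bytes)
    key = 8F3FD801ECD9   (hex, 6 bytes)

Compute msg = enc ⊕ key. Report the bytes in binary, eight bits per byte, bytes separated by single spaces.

10101101 01101011 11011011 00100111 10011111 01000011 11111110 01101010 11100011 10101000 10000101 11010010

The 6-byte key repeats, so the effective keystream is 8f 3f d8 01 ec d9 8f 3f d8 01 ec d9.
byte 0: 22 ⊕ 8f = ad
byte 1: 54 ⊕ 3f = 6b
byte 2: 03 ⊕ d8 = db
byte 3: 26 ⊕ 01 = 27
byte 4: 73 ⊕ ec = 9f
byte 5: 9a ⊕ d9 = 43
byte 6: 71 ⊕ 8f = fe
byte 7: 55 ⊕ 3f = 6a
byte 8: 3b ⊕ d8 = e3
byte 9: a9 ⊕ 01 = a8
byte 10: 69 ⊕ ec = 85
byte 11: 0b ⊕ d9 = d2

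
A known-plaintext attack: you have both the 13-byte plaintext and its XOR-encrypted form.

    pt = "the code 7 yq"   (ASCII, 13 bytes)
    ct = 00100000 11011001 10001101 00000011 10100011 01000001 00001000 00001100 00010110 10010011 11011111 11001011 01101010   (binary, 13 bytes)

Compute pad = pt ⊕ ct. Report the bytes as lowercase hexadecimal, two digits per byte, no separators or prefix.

Since ct = pt ⊕ pad, XORing both sides with pt gives pad = pt ⊕ ct.
74 ^ 20 = 54
68 ^ d9 = b1
65 ^ 8d = e8
20 ^ 03 = 23
63 ^ a3 = c0
6f ^ 41 = 2e
64 ^ 08 = 6c
65 ^ 0c = 69
20 ^ 16 = 36
37 ^ 93 = a4
20 ^ df = ff
79 ^ cb = b2
71 ^ 6a = 1b

54b1e823c02e6c6936a4ffb21b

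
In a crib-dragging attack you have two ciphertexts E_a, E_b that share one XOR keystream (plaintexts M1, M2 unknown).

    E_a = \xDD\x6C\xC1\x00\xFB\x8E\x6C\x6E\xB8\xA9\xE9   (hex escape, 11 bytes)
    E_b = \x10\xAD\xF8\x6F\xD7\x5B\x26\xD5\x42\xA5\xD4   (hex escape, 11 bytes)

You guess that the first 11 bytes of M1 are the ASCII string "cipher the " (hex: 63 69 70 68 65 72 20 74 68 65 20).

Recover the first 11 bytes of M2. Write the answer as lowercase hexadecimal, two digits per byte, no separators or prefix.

First, E_a ⊕ E_b = (M1 ⊕ K) ⊕ (M2 ⊕ K) = M1 ⊕ M2, so the key drops out. Then M2 = (M1 ⊕ M2) ⊕ M1 over the first 11 bytes.
byte 0: (dd ^ 10) ^ 63 = cd ^ 63 = ae
byte 1: (6c ^ ad) ^ 69 = c1 ^ 69 = a8
byte 2: (c1 ^ f8) ^ 70 = 39 ^ 70 = 49
byte 3: (00 ^ 6f) ^ 68 = 6f ^ 68 = 07
byte 4: (fb ^ d7) ^ 65 = 2c ^ 65 = 49
byte 5: (8e ^ 5b) ^ 72 = d5 ^ 72 = a7
byte 6: (6c ^ 26) ^ 20 = 4a ^ 20 = 6a
byte 7: (6e ^ d5) ^ 74 = bb ^ 74 = cf
byte 8: (b8 ^ 42) ^ 68 = fa ^ 68 = 92
byte 9: (a9 ^ a5) ^ 65 = 0c ^ 65 = 69
byte 10: (e9 ^ d4) ^ 20 = 3d ^ 20 = 1d

aea8490749a76acf92691d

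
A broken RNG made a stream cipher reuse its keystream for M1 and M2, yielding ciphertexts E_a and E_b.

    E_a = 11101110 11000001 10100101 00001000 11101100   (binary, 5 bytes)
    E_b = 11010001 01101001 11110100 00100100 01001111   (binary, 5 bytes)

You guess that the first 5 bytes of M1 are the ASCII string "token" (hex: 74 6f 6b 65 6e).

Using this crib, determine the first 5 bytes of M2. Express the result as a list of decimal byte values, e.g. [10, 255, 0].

First, E_a ⊕ E_b = (M1 ⊕ K) ⊕ (M2 ⊕ K) = M1 ⊕ M2, so the key drops out. Then M2 = (M1 ⊕ M2) ⊕ M1 over the first 5 bytes.
byte 0: (ee ⊕ d1) ⊕ 74 = 3f ⊕ 74 = 4b
byte 1: (c1 ⊕ 69) ⊕ 6f = a8 ⊕ 6f = c7
byte 2: (a5 ⊕ f4) ⊕ 6b = 51 ⊕ 6b = 3a
byte 3: (08 ⊕ 24) ⊕ 65 = 2c ⊕ 65 = 49
byte 4: (ec ⊕ 4f) ⊕ 6e = a3 ⊕ 6e = cd

[75, 199, 58, 73, 205]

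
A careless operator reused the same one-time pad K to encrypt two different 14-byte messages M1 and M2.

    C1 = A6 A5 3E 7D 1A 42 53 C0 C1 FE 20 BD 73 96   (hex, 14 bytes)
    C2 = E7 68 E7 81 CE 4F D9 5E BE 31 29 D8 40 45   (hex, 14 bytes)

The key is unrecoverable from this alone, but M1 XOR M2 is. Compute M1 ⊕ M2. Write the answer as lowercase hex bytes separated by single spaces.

C1 ⊕ C2 = (M1 ⊕ K) ⊕ (M2 ⊕ K) = M1 ⊕ M2 — the shared key cancels under XOR.
byte 0: 166 ^ 231 =  65
byte 1: 165 ^ 104 = 205
byte 2:  62 ^ 231 = 217
byte 3: 125 ^ 129 = 252
byte 4:  26 ^ 206 = 212
byte 5:  66 ^  79 =  13
byte 6:  83 ^ 217 = 138
byte 7: 192 ^  94 = 158
byte 8: 193 ^ 190 = 127
byte 9: 254 ^  49 = 207
byte 10:  32 ^  41 =   9
byte 11: 189 ^ 216 = 101
byte 12: 115 ^  64 =  51
byte 13: 150 ^  69 = 211

41 cd d9 fc d4 0d 8a 9e 7f cf 09 65 33 d3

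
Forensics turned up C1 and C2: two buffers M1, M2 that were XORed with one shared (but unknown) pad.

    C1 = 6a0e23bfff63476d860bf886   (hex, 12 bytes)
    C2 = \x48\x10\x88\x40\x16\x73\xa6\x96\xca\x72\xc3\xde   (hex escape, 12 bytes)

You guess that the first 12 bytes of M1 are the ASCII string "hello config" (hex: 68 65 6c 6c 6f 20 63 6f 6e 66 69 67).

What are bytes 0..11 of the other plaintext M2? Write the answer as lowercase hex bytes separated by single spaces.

4a 7b c7 93 86 30 82 94 22 1f 52 3f

First, C1 ⊕ C2 = (M1 ⊕ K) ⊕ (M2 ⊕ K) = M1 ⊕ M2, so the key drops out. Then M2 = (M1 ⊕ M2) ⊕ M1 over the first 12 bytes.
byte 0: (6a ⊕ 48) ⊕ 68 = 22 ⊕ 68 = 4a
byte 1: (0e ⊕ 10) ⊕ 65 = 1e ⊕ 65 = 7b
byte 2: (23 ⊕ 88) ⊕ 6c = ab ⊕ 6c = c7
byte 3: (bf ⊕ 40) ⊕ 6c = ff ⊕ 6c = 93
byte 4: (ff ⊕ 16) ⊕ 6f = e9 ⊕ 6f = 86
byte 5: (63 ⊕ 73) ⊕ 20 = 10 ⊕ 20 = 30
byte 6: (47 ⊕ a6) ⊕ 63 = e1 ⊕ 63 = 82
byte 7: (6d ⊕ 96) ⊕ 6f = fb ⊕ 6f = 94
byte 8: (86 ⊕ ca) ⊕ 6e = 4c ⊕ 6e = 22
byte 9: (0b ⊕ 72) ⊕ 66 = 79 ⊕ 66 = 1f
byte 10: (f8 ⊕ c3) ⊕ 69 = 3b ⊕ 69 = 52
byte 11: (86 ⊕ de) ⊕ 67 = 58 ⊕ 67 = 3f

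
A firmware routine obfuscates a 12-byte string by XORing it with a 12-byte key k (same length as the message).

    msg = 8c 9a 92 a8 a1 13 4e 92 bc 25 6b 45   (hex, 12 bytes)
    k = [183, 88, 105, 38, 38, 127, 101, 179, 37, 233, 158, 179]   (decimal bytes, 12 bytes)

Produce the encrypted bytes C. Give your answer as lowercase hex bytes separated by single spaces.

3b c2 fb 8e 87 6c 2b 21 99 cc f5 f6

8c ⊕ b7 = 3b
9a ⊕ 58 = c2
92 ⊕ 69 = fb
a8 ⊕ 26 = 8e
a1 ⊕ 26 = 87
13 ⊕ 7f = 6c
4e ⊕ 65 = 2b
92 ⊕ b3 = 21
bc ⊕ 25 = 99
25 ⊕ e9 = cc
6b ⊕ 9e = f5
45 ⊕ b3 = f6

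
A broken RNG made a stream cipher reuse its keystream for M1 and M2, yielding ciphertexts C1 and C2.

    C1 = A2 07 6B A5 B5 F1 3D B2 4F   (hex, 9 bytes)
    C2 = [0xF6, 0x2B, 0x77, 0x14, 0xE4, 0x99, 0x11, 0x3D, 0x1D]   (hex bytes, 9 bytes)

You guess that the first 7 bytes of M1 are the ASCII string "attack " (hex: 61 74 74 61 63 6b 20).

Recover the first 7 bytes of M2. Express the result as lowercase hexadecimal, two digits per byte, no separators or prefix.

355868d032030c

First, C1 ⊕ C2 = (M1 ⊕ K) ⊕ (M2 ⊕ K) = M1 ⊕ M2, so the key drops out. Then M2 = (M1 ⊕ M2) ⊕ M1 over the first 7 bytes.
byte 0: (a2 ⊕ f6) ⊕ 61 = 54 ⊕ 61 = 35
byte 1: (07 ⊕ 2b) ⊕ 74 = 2c ⊕ 74 = 58
byte 2: (6b ⊕ 77) ⊕ 74 = 1c ⊕ 74 = 68
byte 3: (a5 ⊕ 14) ⊕ 61 = b1 ⊕ 61 = d0
byte 4: (b5 ⊕ e4) ⊕ 63 = 51 ⊕ 63 = 32
byte 5: (f1 ⊕ 99) ⊕ 6b = 68 ⊕ 6b = 03
byte 6: (3d ⊕ 11) ⊕ 20 = 2c ⊕ 20 = 0c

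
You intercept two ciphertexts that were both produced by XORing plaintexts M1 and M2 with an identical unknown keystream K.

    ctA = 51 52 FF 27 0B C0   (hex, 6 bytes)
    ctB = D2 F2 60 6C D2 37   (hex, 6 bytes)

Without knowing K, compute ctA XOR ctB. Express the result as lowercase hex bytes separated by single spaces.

ctA ⊕ ctB = (M1 ⊕ K) ⊕ (M2 ⊕ K) = M1 ⊕ M2 — the shared key cancels under XOR.
51 ⊕ d2 = 83
52 ⊕ f2 = a0
ff ⊕ 60 = 9f
27 ⊕ 6c = 4b
0b ⊕ d2 = d9
c0 ⊕ 37 = f7

83 a0 9f 4b d9 f7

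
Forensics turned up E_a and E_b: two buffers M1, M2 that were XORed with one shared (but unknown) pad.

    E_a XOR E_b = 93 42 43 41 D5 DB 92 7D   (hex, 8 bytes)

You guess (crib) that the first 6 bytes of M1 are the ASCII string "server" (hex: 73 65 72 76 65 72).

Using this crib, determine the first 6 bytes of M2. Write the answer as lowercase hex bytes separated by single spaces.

e0 27 31 37 b0 a9

Since E_a ⊕ E_b = M1 ⊕ M2, XORing with the guessed M1 bytes yields the corresponding M2 bytes: M2 = (E_a ⊕ E_b) ⊕ M1.
byte 0: 147 xor 115 = 224
byte 1:  66 xor 101 =  39
byte 2:  67 xor 114 =  49
byte 3:  65 xor 118 =  55
byte 4: 213 xor 101 = 176
byte 5: 219 xor 114 = 169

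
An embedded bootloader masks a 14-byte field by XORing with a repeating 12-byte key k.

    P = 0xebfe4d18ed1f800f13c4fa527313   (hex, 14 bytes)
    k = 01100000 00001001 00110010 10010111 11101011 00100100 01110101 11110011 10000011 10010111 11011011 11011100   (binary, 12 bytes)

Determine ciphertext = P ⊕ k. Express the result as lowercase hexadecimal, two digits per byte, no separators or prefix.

The 12-byte key repeats, so the effective keystream is 60 09 32 97 eb 24 75 f3 83 97 db dc 60 09.
byte 0: 11101011 ^ 01100000 = 10001011
byte 1: 11111110 ^ 00001001 = 11110111
byte 2: 01001101 ^ 00110010 = 01111111
byte 3: 00011000 ^ 10010111 = 10001111
byte 4: 11101101 ^ 11101011 = 00000110
byte 5: 00011111 ^ 00100100 = 00111011
byte 6: 10000000 ^ 01110101 = 11110101
byte 7: 00001111 ^ 11110011 = 11111100
byte 8: 00010011 ^ 10000011 = 10010000
byte 9: 11000100 ^ 10010111 = 01010011
byte 10: 11111010 ^ 11011011 = 00100001
byte 11: 01010010 ^ 11011100 = 10001110
byte 12: 01110011 ^ 01100000 = 00010011
byte 13: 00010011 ^ 00001001 = 00011010

8bf77f8f063bf5fc9053218e131a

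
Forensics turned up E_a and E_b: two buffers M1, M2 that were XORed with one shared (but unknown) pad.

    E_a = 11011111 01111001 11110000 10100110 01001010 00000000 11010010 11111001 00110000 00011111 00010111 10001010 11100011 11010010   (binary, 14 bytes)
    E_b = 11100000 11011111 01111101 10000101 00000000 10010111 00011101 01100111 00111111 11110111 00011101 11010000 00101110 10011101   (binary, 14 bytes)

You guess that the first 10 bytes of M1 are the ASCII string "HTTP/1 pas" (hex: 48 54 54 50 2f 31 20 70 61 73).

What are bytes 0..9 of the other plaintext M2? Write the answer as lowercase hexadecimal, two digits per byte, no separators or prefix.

77f2d97365a6efee6e9b

First, E_a ⊕ E_b = (M1 ⊕ K) ⊕ (M2 ⊕ K) = M1 ⊕ M2, so the key drops out. Then M2 = (M1 ⊕ M2) ⊕ M1 over the first 10 bytes.
byte 0: (df ^ e0) ^ 48 = 3f ^ 48 = 77
byte 1: (79 ^ df) ^ 54 = a6 ^ 54 = f2
byte 2: (f0 ^ 7d) ^ 54 = 8d ^ 54 = d9
byte 3: (a6 ^ 85) ^ 50 = 23 ^ 50 = 73
byte 4: (4a ^ 00) ^ 2f = 4a ^ 2f = 65
byte 5: (00 ^ 97) ^ 31 = 97 ^ 31 = a6
byte 6: (d2 ^ 1d) ^ 20 = cf ^ 20 = ef
byte 7: (f9 ^ 67) ^ 70 = 9e ^ 70 = ee
byte 8: (30 ^ 3f) ^ 61 = 0f ^ 61 = 6e
byte 9: (1f ^ f7) ^ 73 = e8 ^ 73 = 9b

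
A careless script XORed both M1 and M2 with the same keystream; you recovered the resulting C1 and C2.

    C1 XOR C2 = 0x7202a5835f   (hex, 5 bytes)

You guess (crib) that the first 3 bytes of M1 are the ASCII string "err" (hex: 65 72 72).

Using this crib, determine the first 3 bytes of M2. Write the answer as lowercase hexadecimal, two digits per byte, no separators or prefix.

Since C1 ⊕ C2 = M1 ⊕ M2, XORing with the guessed M1 bytes yields the corresponding M2 bytes: M2 = (C1 ⊕ C2) ⊕ M1.
01110010 ^ 01100101 = 00010111
00000010 ^ 01110010 = 01110000
10100101 ^ 01110010 = 11010111

1770d7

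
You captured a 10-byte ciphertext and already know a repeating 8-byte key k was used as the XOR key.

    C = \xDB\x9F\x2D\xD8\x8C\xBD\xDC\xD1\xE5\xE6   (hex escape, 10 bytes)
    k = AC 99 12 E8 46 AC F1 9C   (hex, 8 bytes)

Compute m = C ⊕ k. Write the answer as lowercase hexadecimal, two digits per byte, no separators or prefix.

77063f30ca112d4d497f

The 8-byte key repeats, so the effective keystream is ac 99 12 e8 46 ac f1 9c ac 99.
byte 0: db XOR ac = 77
byte 1: 9f XOR 99 = 06
byte 2: 2d XOR 12 = 3f
byte 3: d8 XOR e8 = 30
byte 4: 8c XOR 46 = ca
byte 5: bd XOR ac = 11
byte 6: dc XOR f1 = 2d
byte 7: d1 XOR 9c = 4d
byte 8: e5 XOR ac = 49
byte 9: e6 XOR 99 = 7f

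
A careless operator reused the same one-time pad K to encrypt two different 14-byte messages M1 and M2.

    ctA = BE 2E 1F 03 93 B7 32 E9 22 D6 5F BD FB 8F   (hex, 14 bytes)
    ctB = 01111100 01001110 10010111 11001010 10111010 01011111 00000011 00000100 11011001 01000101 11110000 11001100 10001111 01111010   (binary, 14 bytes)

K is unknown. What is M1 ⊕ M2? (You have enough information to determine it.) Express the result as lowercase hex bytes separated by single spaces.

ctA ⊕ ctB = (M1 ⊕ K) ⊕ (M2 ⊕ K) = M1 ⊕ M2 — the shared key cancels under XOR.
be XOR 7c = c2
2e XOR 4e = 60
1f XOR 97 = 88
03 XOR ca = c9
93 XOR ba = 29
b7 XOR 5f = e8
32 XOR 03 = 31
e9 XOR 04 = ed
22 XOR d9 = fb
d6 XOR 45 = 93
5f XOR f0 = af
bd XOR cc = 71
fb XOR 8f = 74
8f XOR 7a = f5

c2 60 88 c9 29 e8 31 ed fb 93 af 71 74 f5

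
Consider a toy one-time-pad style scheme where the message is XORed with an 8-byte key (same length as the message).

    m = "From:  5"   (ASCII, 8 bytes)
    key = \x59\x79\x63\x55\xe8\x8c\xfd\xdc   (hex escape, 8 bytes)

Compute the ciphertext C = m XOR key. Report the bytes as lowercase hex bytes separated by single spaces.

XOR is its own inverse, so applying the key byte-wise gives the result directly.
01000110 ^ 01011001 = 00011111
01110010 ^ 01111001 = 00001011
01101111 ^ 01100011 = 00001100
01101101 ^ 01010101 = 00111000
00111010 ^ 11101000 = 11010010
00100000 ^ 10001100 = 10101100
00100000 ^ 11111101 = 11011101
00110101 ^ 11011100 = 11101001

1f 0b 0c 38 d2 ac dd e9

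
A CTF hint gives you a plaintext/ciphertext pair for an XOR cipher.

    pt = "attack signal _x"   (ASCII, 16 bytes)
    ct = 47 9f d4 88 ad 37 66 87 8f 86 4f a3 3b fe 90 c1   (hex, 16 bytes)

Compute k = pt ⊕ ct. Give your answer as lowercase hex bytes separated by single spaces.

Since ct = pt ⊕ k, XORing both sides with pt gives k = pt ⊕ ct.
61 xor 47 = 26
74 xor 9f = eb
74 xor d4 = a0
61 xor 88 = e9
63 xor ad = ce
6b xor 37 = 5c
20 xor 66 = 46
73 xor 87 = f4
69 xor 8f = e6
67 xor 86 = e1
6e xor 4f = 21
61 xor a3 = c2
6c xor 3b = 57
20 xor fe = de
5f xor 90 = cf
78 xor c1 = b9

26 eb a0 e9 ce 5c 46 f4 e6 e1 21 c2 57 de cf b9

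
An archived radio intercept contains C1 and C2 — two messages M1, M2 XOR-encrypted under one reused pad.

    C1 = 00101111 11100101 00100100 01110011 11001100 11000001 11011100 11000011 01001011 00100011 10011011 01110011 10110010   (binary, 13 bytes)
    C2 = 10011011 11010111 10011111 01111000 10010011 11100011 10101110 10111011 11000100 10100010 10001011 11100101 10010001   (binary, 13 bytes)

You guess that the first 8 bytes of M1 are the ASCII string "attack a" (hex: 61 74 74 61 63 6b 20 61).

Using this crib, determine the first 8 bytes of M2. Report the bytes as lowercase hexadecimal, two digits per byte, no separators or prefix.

d546cf6a3c495219

First, C1 ⊕ C2 = (M1 ⊕ K) ⊕ (M2 ⊕ K) = M1 ⊕ M2, so the key drops out. Then M2 = (M1 ⊕ M2) ⊕ M1 over the first 8 bytes.
byte 0: (2f ⊕ 9b) ⊕ 61 = b4 ⊕ 61 = d5
byte 1: (e5 ⊕ d7) ⊕ 74 = 32 ⊕ 74 = 46
byte 2: (24 ⊕ 9f) ⊕ 74 = bb ⊕ 74 = cf
byte 3: (73 ⊕ 78) ⊕ 61 = 0b ⊕ 61 = 6a
byte 4: (cc ⊕ 93) ⊕ 63 = 5f ⊕ 63 = 3c
byte 5: (c1 ⊕ e3) ⊕ 6b = 22 ⊕ 6b = 49
byte 6: (dc ⊕ ae) ⊕ 20 = 72 ⊕ 20 = 52
byte 7: (c3 ⊕ bb) ⊕ 61 = 78 ⊕ 61 = 19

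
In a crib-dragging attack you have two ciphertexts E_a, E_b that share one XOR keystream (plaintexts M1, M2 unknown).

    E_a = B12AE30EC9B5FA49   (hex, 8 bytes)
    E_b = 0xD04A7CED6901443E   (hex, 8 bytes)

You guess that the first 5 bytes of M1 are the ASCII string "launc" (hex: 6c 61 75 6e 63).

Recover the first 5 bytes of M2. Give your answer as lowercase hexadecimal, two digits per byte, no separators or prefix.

First, E_a ⊕ E_b = (M1 ⊕ K) ⊕ (M2 ⊕ K) = M1 ⊕ M2, so the key drops out. Then M2 = (M1 ⊕ M2) ⊕ M1 over the first 5 bytes.
byte 0: (b1 xor d0) xor 6c = 61 xor 6c = 0d
byte 1: (2a xor 4a) xor 61 = 60 xor 61 = 01
byte 2: (e3 xor 7c) xor 75 = 9f xor 75 = ea
byte 3: (0e xor ed) xor 6e = e3 xor 6e = 8d
byte 4: (c9 xor 69) xor 63 = a0 xor 63 = c3

0d01ea8dc3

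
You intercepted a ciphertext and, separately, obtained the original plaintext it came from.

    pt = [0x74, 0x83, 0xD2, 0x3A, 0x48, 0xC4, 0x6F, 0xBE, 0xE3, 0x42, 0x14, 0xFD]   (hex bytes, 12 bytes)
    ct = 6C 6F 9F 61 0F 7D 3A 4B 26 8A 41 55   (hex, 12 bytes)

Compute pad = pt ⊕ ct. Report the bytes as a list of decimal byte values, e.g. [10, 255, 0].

[24, 236, 77, 91, 71, 185, 85, 245, 197, 200, 85, 168]

Since ct = pt ⊕ pad, XORing both sides with pt gives pad = pt ⊕ ct.
74 ⊕ 6c = 18
83 ⊕ 6f = ec
d2 ⊕ 9f = 4d
3a ⊕ 61 = 5b
48 ⊕ 0f = 47
c4 ⊕ 7d = b9
6f ⊕ 3a = 55
be ⊕ 4b = f5
e3 ⊕ 26 = c5
42 ⊕ 8a = c8
14 ⊕ 41 = 55
fd ⊕ 55 = a8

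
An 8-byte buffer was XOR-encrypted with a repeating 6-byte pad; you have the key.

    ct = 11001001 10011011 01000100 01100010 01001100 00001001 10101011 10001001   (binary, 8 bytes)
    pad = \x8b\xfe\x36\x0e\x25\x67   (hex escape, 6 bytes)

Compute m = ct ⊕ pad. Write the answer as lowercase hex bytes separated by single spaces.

42 65 72 6c 69 6e 20 77

The 6-byte key repeats, so the effective keystream is 8b fe 36 0e 25 67 8b fe.
byte 0: c9 XOR 8b = 42
byte 1: 9b XOR fe = 65
byte 2: 44 XOR 36 = 72
byte 3: 62 XOR 0e = 6c
byte 4: 4c XOR 25 = 69
byte 5: 09 XOR 67 = 6e
byte 6: ab XOR 8b = 20
byte 7: 89 XOR fe = 77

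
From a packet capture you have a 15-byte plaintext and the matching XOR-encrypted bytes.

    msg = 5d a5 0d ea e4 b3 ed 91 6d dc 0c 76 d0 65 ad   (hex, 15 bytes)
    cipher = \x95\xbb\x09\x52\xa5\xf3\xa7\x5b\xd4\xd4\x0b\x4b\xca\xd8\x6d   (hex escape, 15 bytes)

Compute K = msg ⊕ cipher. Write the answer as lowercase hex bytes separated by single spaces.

c8 1e 04 b8 41 40 4a ca b9 08 07 3d 1a bd c0

Since cipher = msg ⊕ K, XORing both sides with msg gives K = msg ⊕ cipher.
01011101 ⊕ 10010101 = 11001000
10100101 ⊕ 10111011 = 00011110
00001101 ⊕ 00001001 = 00000100
11101010 ⊕ 01010010 = 10111000
11100100 ⊕ 10100101 = 01000001
10110011 ⊕ 11110011 = 01000000
11101101 ⊕ 10100111 = 01001010
10010001 ⊕ 01011011 = 11001010
01101101 ⊕ 11010100 = 10111001
11011100 ⊕ 11010100 = 00001000
00001100 ⊕ 00001011 = 00000111
01110110 ⊕ 01001011 = 00111101
11010000 ⊕ 11001010 = 00011010
01100101 ⊕ 11011000 = 10111101
10101101 ⊕ 01101101 = 11000000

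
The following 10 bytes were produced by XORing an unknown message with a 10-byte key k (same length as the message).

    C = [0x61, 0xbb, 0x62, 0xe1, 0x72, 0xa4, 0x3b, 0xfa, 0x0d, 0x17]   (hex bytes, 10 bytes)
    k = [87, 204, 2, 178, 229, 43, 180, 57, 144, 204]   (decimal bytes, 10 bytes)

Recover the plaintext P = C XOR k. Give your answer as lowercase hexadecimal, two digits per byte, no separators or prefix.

36776053978f8fc39ddb

byte 0: 61 XOR 57 = 36
byte 1: bb XOR cc = 77
byte 2: 62 XOR 02 = 60
byte 3: e1 XOR b2 = 53
byte 4: 72 XOR e5 = 97
byte 5: a4 XOR 2b = 8f
byte 6: 3b XOR b4 = 8f
byte 7: fa XOR 39 = c3
byte 8: 0d XOR 90 = 9d
byte 9: 17 XOR cc = db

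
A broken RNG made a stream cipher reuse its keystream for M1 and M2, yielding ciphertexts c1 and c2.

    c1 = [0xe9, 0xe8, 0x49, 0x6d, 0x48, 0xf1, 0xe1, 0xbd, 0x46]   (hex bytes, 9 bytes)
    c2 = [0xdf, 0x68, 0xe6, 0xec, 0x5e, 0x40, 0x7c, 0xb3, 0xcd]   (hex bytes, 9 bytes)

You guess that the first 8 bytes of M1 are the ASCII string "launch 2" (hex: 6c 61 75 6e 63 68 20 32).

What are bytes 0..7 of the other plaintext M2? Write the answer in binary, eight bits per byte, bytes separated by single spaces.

01011010 11100001 11011010 11101111 01110101 11011001 10111101 00111100

First, c1 ⊕ c2 = (M1 ⊕ K) ⊕ (M2 ⊕ K) = M1 ⊕ M2, so the key drops out. Then M2 = (M1 ⊕ M2) ⊕ M1 over the first 8 bytes.
byte 0: (e9 ^ df) ^ 6c = 36 ^ 6c = 5a
byte 1: (e8 ^ 68) ^ 61 = 80 ^ 61 = e1
byte 2: (49 ^ e6) ^ 75 = af ^ 75 = da
byte 3: (6d ^ ec) ^ 6e = 81 ^ 6e = ef
byte 4: (48 ^ 5e) ^ 63 = 16 ^ 63 = 75
byte 5: (f1 ^ 40) ^ 68 = b1 ^ 68 = d9
byte 6: (e1 ^ 7c) ^ 20 = 9d ^ 20 = bd
byte 7: (bd ^ b3) ^ 32 = 0e ^ 32 = 3c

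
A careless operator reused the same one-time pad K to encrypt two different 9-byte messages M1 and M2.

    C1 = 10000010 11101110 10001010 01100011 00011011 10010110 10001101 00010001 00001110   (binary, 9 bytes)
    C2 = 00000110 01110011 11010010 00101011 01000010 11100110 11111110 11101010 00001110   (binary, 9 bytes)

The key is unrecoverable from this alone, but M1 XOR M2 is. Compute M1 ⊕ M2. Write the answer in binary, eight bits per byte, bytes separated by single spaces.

C1 ⊕ C2 = (M1 ⊕ K) ⊕ (M2 ⊕ K) = M1 ⊕ M2 — the shared key cancels under XOR.
byte 0: 10000010 XOR 00000110 = 10000100
byte 1: 11101110 XOR 01110011 = 10011101
byte 2: 10001010 XOR 11010010 = 01011000
byte 3: 01100011 XOR 00101011 = 01001000
byte 4: 00011011 XOR 01000010 = 01011001
byte 5: 10010110 XOR 11100110 = 01110000
byte 6: 10001101 XOR 11111110 = 01110011
byte 7: 00010001 XOR 11101010 = 11111011
byte 8: 00001110 XOR 00001110 = 00000000

10000100 10011101 01011000 01001000 01011001 01110000 01110011 11111011 00000000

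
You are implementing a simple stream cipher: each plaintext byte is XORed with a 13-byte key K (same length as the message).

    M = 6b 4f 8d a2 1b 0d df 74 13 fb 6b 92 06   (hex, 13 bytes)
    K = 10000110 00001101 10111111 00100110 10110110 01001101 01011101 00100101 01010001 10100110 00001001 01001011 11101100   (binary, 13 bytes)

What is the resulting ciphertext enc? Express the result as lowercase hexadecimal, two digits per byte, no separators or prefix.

XOR is its own inverse, so applying the key byte-wise gives the result directly.
byte 0: 107 xor 134 = 237
byte 1:  79 xor  13 =  66
byte 2: 141 xor 191 =  50
byte 3: 162 xor  38 = 132
byte 4:  27 xor 182 = 173
byte 5:  13 xor  77 =  64
byte 6: 223 xor  93 = 130
byte 7: 116 xor  37 =  81
byte 8:  19 xor  81 =  66
byte 9: 251 xor 166 =  93
byte 10: 107 xor   9 =  98
byte 11: 146 xor  75 = 217
byte 12:   6 xor 236 = 234

ed423284ad408251425d62d9ea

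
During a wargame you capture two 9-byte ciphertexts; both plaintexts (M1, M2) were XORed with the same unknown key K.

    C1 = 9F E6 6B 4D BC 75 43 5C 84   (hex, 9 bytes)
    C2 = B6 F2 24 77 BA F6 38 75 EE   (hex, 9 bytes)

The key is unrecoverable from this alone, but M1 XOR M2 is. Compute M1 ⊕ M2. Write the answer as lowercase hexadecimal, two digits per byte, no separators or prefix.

C1 ⊕ C2 = (M1 ⊕ K) ⊕ (M2 ⊕ K) = M1 ⊕ M2 — the shared key cancels under XOR.
byte 0: 9f xor b6 = 29
byte 1: e6 xor f2 = 14
byte 2: 6b xor 24 = 4f
byte 3: 4d xor 77 = 3a
byte 4: bc xor ba = 06
byte 5: 75 xor f6 = 83
byte 6: 43 xor 38 = 7b
byte 7: 5c xor 75 = 29
byte 8: 84 xor ee = 6a

29144f3a06837b296a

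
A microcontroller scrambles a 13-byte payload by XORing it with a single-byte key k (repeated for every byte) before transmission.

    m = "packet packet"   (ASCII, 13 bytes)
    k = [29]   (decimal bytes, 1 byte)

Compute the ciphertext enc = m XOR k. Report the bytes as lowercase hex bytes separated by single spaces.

The 1-byte key repeats, so the effective keystream is 1d 1d 1d 1d 1d 1d 1d 1d 1d 1d 1d 1d 1d.
byte 0: 70 ^ 1d = 6d
byte 1: 61 ^ 1d = 7c
byte 2: 63 ^ 1d = 7e
byte 3: 6b ^ 1d = 76
byte 4: 65 ^ 1d = 78
byte 5: 74 ^ 1d = 69
byte 6: 20 ^ 1d = 3d
byte 7: 70 ^ 1d = 6d
byte 8: 61 ^ 1d = 7c
byte 9: 63 ^ 1d = 7e
byte 10: 6b ^ 1d = 76
byte 11: 65 ^ 1d = 78
byte 12: 74 ^ 1d = 69

6d 7c 7e 76 78 69 3d 6d 7c 7e 76 78 69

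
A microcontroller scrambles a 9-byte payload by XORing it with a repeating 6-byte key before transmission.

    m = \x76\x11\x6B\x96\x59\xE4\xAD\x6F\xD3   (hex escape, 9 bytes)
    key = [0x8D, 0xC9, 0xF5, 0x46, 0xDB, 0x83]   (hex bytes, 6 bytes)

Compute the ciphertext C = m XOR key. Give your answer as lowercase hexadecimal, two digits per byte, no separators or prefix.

The 6-byte key repeats, so the effective keystream is 8d c9 f5 46 db 83 8d c9 f5.
byte 0: 118 ⊕ 141 = 251
byte 1:  17 ⊕ 201 = 216
byte 2: 107 ⊕ 245 = 158
byte 3: 150 ⊕  70 = 208
byte 4:  89 ⊕ 219 = 130
byte 5: 228 ⊕ 131 = 103
byte 6: 173 ⊕ 141 =  32
byte 7: 111 ⊕ 201 = 166
byte 8: 211 ⊕ 245 =  38

fbd89ed0826720a626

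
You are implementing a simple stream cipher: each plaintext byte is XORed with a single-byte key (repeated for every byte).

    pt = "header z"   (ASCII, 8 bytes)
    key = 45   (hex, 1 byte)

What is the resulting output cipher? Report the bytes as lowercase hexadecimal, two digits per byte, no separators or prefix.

The 1-byte key repeats, so the effective keystream is 45 45 45 45 45 45 45 45.
byte 0: 01101000 xor 01000101 = 00101101
byte 1: 01100101 xor 01000101 = 00100000
byte 2: 01100001 xor 01000101 = 00100100
byte 3: 01100100 xor 01000101 = 00100001
byte 4: 01100101 xor 01000101 = 00100000
byte 5: 01110010 xor 01000101 = 00110111
byte 6: 00100000 xor 01000101 = 01100101
byte 7: 01111010 xor 01000101 = 00111111

2d2024212037653f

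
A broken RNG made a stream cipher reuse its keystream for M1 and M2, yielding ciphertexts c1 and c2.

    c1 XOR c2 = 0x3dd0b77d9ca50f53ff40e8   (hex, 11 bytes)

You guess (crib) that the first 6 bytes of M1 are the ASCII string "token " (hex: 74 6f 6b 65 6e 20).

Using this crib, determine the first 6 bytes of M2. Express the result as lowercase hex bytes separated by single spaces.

49 bf dc 18 f2 85

Since c1 ⊕ c2 = M1 ⊕ M2, XORing with the guessed M1 bytes yields the corresponding M2 bytes: M2 = (c1 ⊕ c2) ⊕ M1.
byte 0: 00111101 XOR 01110100 = 01001001
byte 1: 11010000 XOR 01101111 = 10111111
byte 2: 10110111 XOR 01101011 = 11011100
byte 3: 01111101 XOR 01100101 = 00011000
byte 4: 10011100 XOR 01101110 = 11110010
byte 5: 10100101 XOR 00100000 = 10000101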